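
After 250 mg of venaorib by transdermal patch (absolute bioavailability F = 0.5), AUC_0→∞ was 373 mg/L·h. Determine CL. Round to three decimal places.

CL = 0.335 L/h

CL = F × Dose / AUC_0→∞
   = 0.5 × 250 / 373 = 0.335121 L/h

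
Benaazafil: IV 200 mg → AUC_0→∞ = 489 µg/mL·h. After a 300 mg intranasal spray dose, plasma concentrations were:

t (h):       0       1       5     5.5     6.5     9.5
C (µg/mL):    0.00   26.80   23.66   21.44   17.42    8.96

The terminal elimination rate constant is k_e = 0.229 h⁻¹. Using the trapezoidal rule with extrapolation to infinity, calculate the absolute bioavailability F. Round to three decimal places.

F = 0.305

Trapezoidal AUC_0→9.5 (intranasal spray):
  [0→1]: (0.00+26.80)/2 × 1 = 13.4
  [1→5]: (26.80+23.66)/2 × 4 = 100.92
  [5→5.5]: (23.66+21.44)/2 × 0.5 = 11.275
  [5.5→6.5]: (21.44+17.42)/2 × 1 = 19.43
  [6.5→9.5]: (17.42+8.96)/2 × 3 = 39.57
  Sum = 184.595 µg/mL·h
Tail: C_last/k_e = 8.96/0.229 = 39.127
AUC_0→∞ (intranasal spray) = 184.595 + 39.127 = 223.722 µg/mL·h
F = (AUC_ev/D_ev)/(AUC_iv/D_iv) = (223.722/300)/(489/200) = 0.74574/2.445 = 0.3050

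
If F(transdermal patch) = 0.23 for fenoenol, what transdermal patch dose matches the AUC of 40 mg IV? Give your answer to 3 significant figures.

D_transdermal = 174 mg

For equal systemic exposure: F × D_ev = D_iv
D_ev = D_iv / F = 40 / 0.23 = 173.913 mg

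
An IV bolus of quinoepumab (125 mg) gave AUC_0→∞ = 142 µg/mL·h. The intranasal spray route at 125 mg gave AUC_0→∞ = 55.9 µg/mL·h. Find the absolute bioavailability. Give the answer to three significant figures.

F = (AUC_ev / D_ev) / (AUC_iv / D_iv)
  = (55.9/125) / (142/125)
  = 0.4472 / 1.136 = 0.3937

F = 0.394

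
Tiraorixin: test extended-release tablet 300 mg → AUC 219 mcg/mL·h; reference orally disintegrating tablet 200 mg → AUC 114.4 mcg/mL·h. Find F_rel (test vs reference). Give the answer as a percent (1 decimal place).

F_rel = (AUC_test/D_test) / (AUC_ref/D_ref)
      = (219/300) / (114.4/200)
      = 0.73 / 0.572 = 1.2762 = 127.62%

F_rel = 127.6%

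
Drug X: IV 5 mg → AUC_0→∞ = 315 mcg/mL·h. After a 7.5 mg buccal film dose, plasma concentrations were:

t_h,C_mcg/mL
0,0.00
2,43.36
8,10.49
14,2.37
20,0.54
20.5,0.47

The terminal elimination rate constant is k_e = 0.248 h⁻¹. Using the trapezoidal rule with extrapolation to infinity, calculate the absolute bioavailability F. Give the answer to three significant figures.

F = 0.538

Trapezoidal AUC_0→20.5 (buccal film):
  [0→2]: (0.00+43.36)/2 × 2 = 43.36
  [2→8]: (43.36+10.49)/2 × 6 = 161.55
  [8→14]: (10.49+2.37)/2 × 6 = 38.58
  [14→20]: (2.37+0.54)/2 × 6 = 8.73
  [20→20.5]: (0.54+0.47)/2 × 0.5 = 0.2525
  Sum = 252.4725 mcg/mL·h
Tail: C_last/k_e = 0.47/0.248 = 1.895
AUC_0→∞ (buccal film) = 252.4725 + 1.895 = 254.3675 mcg/mL·h
F = (AUC_ev/D_ev)/(AUC_iv/D_iv) = (254.3675/7.5)/(315/5) = 33.9157/63 = 0.5383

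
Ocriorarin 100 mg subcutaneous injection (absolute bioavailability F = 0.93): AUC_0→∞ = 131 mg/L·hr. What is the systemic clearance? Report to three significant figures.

CL = F × Dose / AUC_0→∞
   = 0.93 × 100 / 131 = 0.709924 L/hr

CL = 0.710 L/hr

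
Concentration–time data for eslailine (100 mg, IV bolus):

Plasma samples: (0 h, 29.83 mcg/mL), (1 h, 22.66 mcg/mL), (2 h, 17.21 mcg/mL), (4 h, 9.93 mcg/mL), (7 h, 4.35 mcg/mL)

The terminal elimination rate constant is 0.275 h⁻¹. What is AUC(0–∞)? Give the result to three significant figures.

Trapezoidal AUC_0→7:
  [0→1]: (29.83+22.66)/2 × 1 = 26.245
  [1→2]: (22.66+17.21)/2 × 1 = 19.935
  [2→4]: (17.21+9.93)/2 × 2 = 27.14
  [4→7]: (9.93+4.35)/2 × 3 = 21.42
  Sum = 94.74 mcg/mL·h
Extrapolated tail: C_last / k_e = 4.35 / 0.275 = 15.818
AUC_0→∞ = 94.74 + 15.818 = 110.558 mcg/mL·h

AUC = 111 mcg/mL·h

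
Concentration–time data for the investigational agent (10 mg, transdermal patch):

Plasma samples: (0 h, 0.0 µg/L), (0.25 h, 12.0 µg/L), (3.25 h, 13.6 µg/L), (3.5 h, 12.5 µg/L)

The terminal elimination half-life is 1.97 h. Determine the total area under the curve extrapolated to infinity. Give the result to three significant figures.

AUC = 78.7 µg/L·h

Trapezoidal AUC_0→3.5:
  [0→0.25]: (0.0+12.0)/2 × 0.25 = 1.5
  [0.25→3.25]: (12.0+13.6)/2 × 3 = 38.4
  [3.25→3.5]: (13.6+12.5)/2 × 0.25 = 3.2625
  Sum = 43.1625 µg/L·h
k_e = ln2 / t½ = 0.693147 / 1.97 = 0.3519 h^-1
Extrapolated tail: C_last / k_e = 12.5 / 0.3519 = 35.521
AUC_0→∞ = 43.1625 + 35.521 = 78.6835 µg/L·h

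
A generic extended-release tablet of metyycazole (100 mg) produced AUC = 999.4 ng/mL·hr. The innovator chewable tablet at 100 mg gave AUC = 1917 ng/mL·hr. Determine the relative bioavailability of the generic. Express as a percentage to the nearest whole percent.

F_rel = (AUC_test/D_test) / (AUC_ref/D_ref)
      = (999.4/100) / (1917/100)
      = 9.994 / 19.17 = 0.5213 = 52.13%

F_rel = 52%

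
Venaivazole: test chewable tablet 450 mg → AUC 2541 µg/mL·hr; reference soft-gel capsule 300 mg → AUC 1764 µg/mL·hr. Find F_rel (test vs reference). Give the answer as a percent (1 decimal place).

F_rel = (AUC_test/D_test) / (AUC_ref/D_ref)
      = (2541/450) / (1764/300)
      = 5.64667 / 5.88 = 0.9603 = 96.03%

F_rel = 96.0%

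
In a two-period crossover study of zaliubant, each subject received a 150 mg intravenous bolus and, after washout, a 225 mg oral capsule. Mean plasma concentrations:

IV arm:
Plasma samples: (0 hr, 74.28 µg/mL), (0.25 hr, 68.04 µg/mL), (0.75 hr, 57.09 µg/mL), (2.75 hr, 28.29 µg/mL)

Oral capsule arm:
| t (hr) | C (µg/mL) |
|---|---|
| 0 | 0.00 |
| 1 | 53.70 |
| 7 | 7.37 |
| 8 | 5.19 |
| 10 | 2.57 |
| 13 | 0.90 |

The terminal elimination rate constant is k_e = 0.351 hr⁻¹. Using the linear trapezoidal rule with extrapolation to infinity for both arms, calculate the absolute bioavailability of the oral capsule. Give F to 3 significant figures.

Trapezoidal AUC_0→2.75 (IV):
  [0→0.25]: (74.28+68.04)/2 × 0.25 = 17.79
  [0.25→0.75]: (68.04+57.09)/2 × 0.5 = 31.2825
  [0.75→2.75]: (57.09+28.29)/2 × 2 = 85.38
  Sum = 134.4525 µg/mL·hr
IV tail: 28.29/0.351 = 80.598; AUC_iv,0→∞ = 134.4525 + 80.598 = 215.0505 µg/mL·hr
Trapezoidal AUC_0→13 (oral capsule):
  [0→1]: (0.00+53.70)/2 × 1 = 26.85
  [1→7]: (53.70+7.37)/2 × 6 = 183.21
  [7→8]: (7.37+5.19)/2 × 1 = 6.28
  [8→10]: (5.19+2.57)/2 × 2 = 7.76
  [10→13]: (2.57+0.90)/2 × 3 = 5.205
  Sum = 229.305 µg/mL·hr
oral capsule tail: 0.90/0.351 = 2.564; AUC_ev,0→∞ = 229.305 + 2.564 = 231.869 µg/mL·hr
F = (AUC_ev/D_ev)/(AUC_iv/D_iv) = (231.869/225)/(215.0505/150) = 1.03053/1.43367 = 0.7188

F = 0.719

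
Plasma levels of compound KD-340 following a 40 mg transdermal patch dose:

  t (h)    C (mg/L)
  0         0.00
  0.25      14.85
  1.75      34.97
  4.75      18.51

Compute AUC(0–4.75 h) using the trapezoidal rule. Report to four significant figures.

AUC = 119.4 mg/L·h

Trapezoidal AUC_0→4.75:
  [0→0.25]: (0.00+14.85)/2 × 0.25 = 1.85625
  [0.25→1.75]: (14.85+34.97)/2 × 1.5 = 37.365
  [1.75→4.75]: (34.97+18.51)/2 × 3 = 80.22
  Sum = 119.44125 mg/L·h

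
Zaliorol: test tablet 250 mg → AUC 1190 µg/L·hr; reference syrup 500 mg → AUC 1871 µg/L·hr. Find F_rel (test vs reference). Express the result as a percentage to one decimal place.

F_rel = 127.2%

F_rel = (AUC_test/D_test) / (AUC_ref/D_ref)
      = (1190/250) / (1871/500)
      = 4.76 / 3.742 = 1.2720 = 127.20%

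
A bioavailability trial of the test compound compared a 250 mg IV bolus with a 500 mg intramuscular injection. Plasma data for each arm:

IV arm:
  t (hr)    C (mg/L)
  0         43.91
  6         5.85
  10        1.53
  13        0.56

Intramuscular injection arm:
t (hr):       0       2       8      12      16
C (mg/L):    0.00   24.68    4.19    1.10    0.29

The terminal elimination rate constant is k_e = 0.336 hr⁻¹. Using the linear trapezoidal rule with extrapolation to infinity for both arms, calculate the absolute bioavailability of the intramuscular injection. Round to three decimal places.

F = 0.372

Trapezoidal AUC_0→13 (IV):
  [0→6]: (43.91+5.85)/2 × 6 = 149.28
  [6→10]: (5.85+1.53)/2 × 4 = 14.76
  [10→13]: (1.53+0.56)/2 × 3 = 3.135
  Sum = 167.175 mg/L·hr
IV tail: 0.56/0.336 = 1.667; AUC_iv,0→∞ = 167.175 + 1.667 = 168.842 mg/L·hr
Trapezoidal AUC_0→16 (intramuscular injection):
  [0→2]: (0.00+24.68)/2 × 2 = 24.68
  [2→8]: (24.68+4.19)/2 × 6 = 86.61
  [8→12]: (4.19+1.10)/2 × 4 = 10.58
  [12→16]: (1.10+0.29)/2 × 4 = 2.78
  Sum = 124.65 mg/L·hr
intramuscular injection tail: 0.29/0.336 = 0.863; AUC_ev,0→∞ = 124.65 + 0.863 = 125.513 mg/L·hr
F = (AUC_ev/D_ev)/(AUC_iv/D_iv) = (125.513/500)/(168.842/250) = 0.251026/0.675368 = 0.3717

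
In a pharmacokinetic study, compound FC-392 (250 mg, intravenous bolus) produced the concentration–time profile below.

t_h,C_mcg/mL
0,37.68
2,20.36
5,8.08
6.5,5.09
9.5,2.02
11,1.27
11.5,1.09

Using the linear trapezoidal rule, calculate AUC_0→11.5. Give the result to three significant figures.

Trapezoidal AUC_0→11.5:
  [0→2]: (37.68+20.36)/2 × 2 = 58.04
  [2→5]: (20.36+8.08)/2 × 3 = 42.66
  [5→6.5]: (8.08+5.09)/2 × 1.5 = 9.8775
  [6.5→9.5]: (5.09+2.02)/2 × 3 = 10.665
  [9.5→11]: (2.02+1.27)/2 × 1.5 = 2.4675
  [11→11.5]: (1.27+1.09)/2 × 0.5 = 0.59
  Sum = 124.3 mcg/mL·h

AUC = 124 mcg/mL·h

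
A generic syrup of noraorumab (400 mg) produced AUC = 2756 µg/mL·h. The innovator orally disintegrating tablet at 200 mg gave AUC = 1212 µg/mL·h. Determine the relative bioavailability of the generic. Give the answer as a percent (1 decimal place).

F_rel = (AUC_test/D_test) / (AUC_ref/D_ref)
      = (2756/400) / (1212/200)
      = 6.89 / 6.06 = 1.1370 = 113.70%

F_rel = 113.7%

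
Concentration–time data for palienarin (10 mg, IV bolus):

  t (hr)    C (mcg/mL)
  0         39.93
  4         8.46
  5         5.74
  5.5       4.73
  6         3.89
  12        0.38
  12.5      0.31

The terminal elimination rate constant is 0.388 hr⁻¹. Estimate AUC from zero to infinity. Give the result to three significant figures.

Trapezoidal AUC_0→12.5:
  [0→4]: (39.93+8.46)/2 × 4 = 96.78
  [4→5]: (8.46+5.74)/2 × 1 = 7.1
  [5→5.5]: (5.74+4.73)/2 × 0.5 = 2.6175
  [5.5→6]: (4.73+3.89)/2 × 0.5 = 2.155
  [6→12]: (3.89+0.38)/2 × 6 = 12.81
  [12→12.5]: (0.38+0.31)/2 × 0.5 = 0.1725
  Sum = 121.635 mcg/mL·hr
Extrapolated tail: C_last / k_e = 0.31 / 0.388 = 0.799
AUC_0→∞ = 121.635 + 0.799 = 122.434 mcg/mL·hr

AUC = 122 mcg/mL·hr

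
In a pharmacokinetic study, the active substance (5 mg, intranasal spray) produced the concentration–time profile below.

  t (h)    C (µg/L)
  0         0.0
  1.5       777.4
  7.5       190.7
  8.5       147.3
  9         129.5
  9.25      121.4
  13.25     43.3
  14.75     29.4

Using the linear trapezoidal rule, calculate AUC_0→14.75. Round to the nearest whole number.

AUC = 4141 µg/L·h

Trapezoidal AUC_0→14.75:
  [0→1.5]: (0.0+777.4)/2 × 1.5 = 583.05
  [1.5→7.5]: (777.4+190.7)/2 × 6 = 2904.3
  [7.5→8.5]: (190.7+147.3)/2 × 1 = 169.0
  [8.5→9]: (147.3+129.5)/2 × 0.5 = 69.2
  [9→9.25]: (129.5+121.4)/2 × 0.25 = 31.3625
  [9.25→13.25]: (121.4+43.3)/2 × 4 = 329.4
  [13.25→14.75]: (43.3+29.4)/2 × 1.5 = 54.525
  Sum = 4140.8375 µg/L·h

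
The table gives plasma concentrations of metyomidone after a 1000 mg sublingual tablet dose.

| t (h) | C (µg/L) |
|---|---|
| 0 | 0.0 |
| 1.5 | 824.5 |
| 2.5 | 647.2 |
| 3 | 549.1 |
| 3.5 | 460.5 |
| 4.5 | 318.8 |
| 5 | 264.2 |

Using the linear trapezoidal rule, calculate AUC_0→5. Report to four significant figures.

AUC = 2441 µg/L·h

Trapezoidal AUC_0→5:
  [0→1.5]: (0.0+824.5)/2 × 1.5 = 618.375
  [1.5→2.5]: (824.5+647.2)/2 × 1 = 735.85
  [2.5→3]: (647.2+549.1)/2 × 0.5 = 299.075
  [3→3.5]: (549.1+460.5)/2 × 0.5 = 252.4
  [3.5→4.5]: (460.5+318.8)/2 × 1 = 389.65
  [4.5→5]: (318.8+264.2)/2 × 0.5 = 145.75
  Sum = 2441.1 µg/L·h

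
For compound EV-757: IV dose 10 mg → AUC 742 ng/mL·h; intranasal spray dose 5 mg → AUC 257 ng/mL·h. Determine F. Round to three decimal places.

F = 0.693

F = (AUC_ev / D_ev) / (AUC_iv / D_iv)
  = (257/5) / (742/10)
  = 51.4 / 74.2 = 0.6927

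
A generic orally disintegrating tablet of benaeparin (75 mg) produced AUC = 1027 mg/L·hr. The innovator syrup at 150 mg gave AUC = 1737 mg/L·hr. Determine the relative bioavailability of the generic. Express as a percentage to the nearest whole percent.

F_rel = (AUC_test/D_test) / (AUC_ref/D_ref)
      = (1027/75) / (1737/150)
      = 13.6933 / 11.58 = 1.1825 = 118.25%

F_rel = 118%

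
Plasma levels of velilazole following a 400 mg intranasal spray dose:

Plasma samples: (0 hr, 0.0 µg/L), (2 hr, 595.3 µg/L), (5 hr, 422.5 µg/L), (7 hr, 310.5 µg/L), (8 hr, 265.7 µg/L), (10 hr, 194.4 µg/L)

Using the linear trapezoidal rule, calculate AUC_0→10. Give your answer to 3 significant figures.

Trapezoidal AUC_0→10:
  [0→2]: (0.0+595.3)/2 × 2 = 595.3
  [2→5]: (595.3+422.5)/2 × 3 = 1526.7
  [5→7]: (422.5+310.5)/2 × 2 = 733.0
  [7→8]: (310.5+265.7)/2 × 1 = 288.1
  [8→10]: (265.7+194.4)/2 × 2 = 460.1
  Sum = 3603.2 µg/L·hr

AUC = 3600 µg/L·hr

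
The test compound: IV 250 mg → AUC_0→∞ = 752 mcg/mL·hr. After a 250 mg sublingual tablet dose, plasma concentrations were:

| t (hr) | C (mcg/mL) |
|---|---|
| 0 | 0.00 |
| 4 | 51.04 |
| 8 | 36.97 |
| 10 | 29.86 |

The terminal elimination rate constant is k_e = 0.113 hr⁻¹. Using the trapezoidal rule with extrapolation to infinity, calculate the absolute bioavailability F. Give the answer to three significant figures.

Trapezoidal AUC_0→10 (sublingual tablet):
  [0→4]: (0.00+51.04)/2 × 4 = 102.08
  [4→8]: (51.04+36.97)/2 × 4 = 176.02
  [8→10]: (36.97+29.86)/2 × 2 = 66.83
  Sum = 344.93 mcg/mL·hr
Tail: C_last/k_e = 29.86/0.113 = 264.248
AUC_0→∞ (sublingual tablet) = 344.93 + 264.248 = 609.178 mcg/mL·hr
F = (AUC_ev/D_ev)/(AUC_iv/D_iv) = (609.178/250)/(752/250) = 2.436712/3.008 = 0.8101

F = 0.810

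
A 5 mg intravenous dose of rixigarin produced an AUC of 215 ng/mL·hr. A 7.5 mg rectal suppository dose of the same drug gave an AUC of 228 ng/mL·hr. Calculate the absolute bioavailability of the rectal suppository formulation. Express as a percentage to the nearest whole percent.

F = (AUC_ev / D_ev) / (AUC_iv / D_iv)
  = (228/7.5) / (215/5)
  = 30.4 / 43 = 0.7070
  = 70.70%

F = 71%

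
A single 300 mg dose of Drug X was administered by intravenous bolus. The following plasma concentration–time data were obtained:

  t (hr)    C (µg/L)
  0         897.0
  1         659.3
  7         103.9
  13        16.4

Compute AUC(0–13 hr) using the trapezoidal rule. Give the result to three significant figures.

AUC = 3430 µg/L·hr

Trapezoidal AUC_0→13:
  [0→1]: (897.0+659.3)/2 × 1 = 778.15
  [1→7]: (659.3+103.9)/2 × 6 = 2289.6
  [7→13]: (103.9+16.4)/2 × 6 = 360.9
  Sum = 3428.65 µg/L·hr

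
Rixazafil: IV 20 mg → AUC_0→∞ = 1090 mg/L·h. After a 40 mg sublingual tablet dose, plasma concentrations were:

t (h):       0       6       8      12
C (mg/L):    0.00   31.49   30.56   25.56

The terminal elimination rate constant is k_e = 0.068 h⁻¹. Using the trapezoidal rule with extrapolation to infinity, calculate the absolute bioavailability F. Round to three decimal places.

Trapezoidal AUC_0→12 (sublingual tablet):
  [0→6]: (0.00+31.49)/2 × 6 = 94.47
  [6→8]: (31.49+30.56)/2 × 2 = 62.05
  [8→12]: (30.56+25.56)/2 × 4 = 112.24
  Sum = 268.76 mg/L·h
Tail: C_last/k_e = 25.56/0.068 = 375.882
AUC_0→∞ (sublingual tablet) = 268.76 + 375.882 = 644.642 mg/L·h
F = (AUC_ev/D_ev)/(AUC_iv/D_iv) = (644.642/40)/(1090/20) = 16.11605/54.5 = 0.2957

F = 0.296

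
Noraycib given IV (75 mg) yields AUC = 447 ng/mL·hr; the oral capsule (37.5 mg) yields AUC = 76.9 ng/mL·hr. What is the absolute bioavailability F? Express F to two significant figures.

F = (AUC_ev / D_ev) / (AUC_iv / D_iv)
  = (76.9/37.5) / (447/75)
  = 2.05067 / 5.96 = 0.3441

F = 0.34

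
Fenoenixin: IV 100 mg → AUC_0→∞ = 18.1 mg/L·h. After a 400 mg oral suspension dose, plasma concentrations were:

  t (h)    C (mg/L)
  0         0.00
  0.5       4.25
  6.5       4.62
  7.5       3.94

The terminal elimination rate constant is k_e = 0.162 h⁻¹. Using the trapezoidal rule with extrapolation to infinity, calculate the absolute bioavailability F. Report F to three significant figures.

Trapezoidal AUC_0→7.5 (oral suspension):
  [0→0.5]: (0.00+4.25)/2 × 0.5 = 1.0625
  [0.5→6.5]: (4.25+4.62)/2 × 6 = 26.61
  [6.5→7.5]: (4.62+3.94)/2 × 1 = 4.28
  Sum = 31.9525 mg/L·h
Tail: C_last/k_e = 3.94/0.162 = 24.321
AUC_0→∞ (oral suspension) = 31.9525 + 24.321 = 56.2735 mg/L·h
F = (AUC_ev/D_ev)/(AUC_iv/D_iv) = (56.2735/400)/(18.1/100) = 0.14068375/0.181 = 0.7773

F = 0.777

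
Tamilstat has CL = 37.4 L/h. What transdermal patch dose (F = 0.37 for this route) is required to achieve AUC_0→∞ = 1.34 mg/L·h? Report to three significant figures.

Dose = 135 mg

Dose = CL × AUC_0→∞ / F
     = 37.4 × 1.34 / 0.37 = 135.449 mg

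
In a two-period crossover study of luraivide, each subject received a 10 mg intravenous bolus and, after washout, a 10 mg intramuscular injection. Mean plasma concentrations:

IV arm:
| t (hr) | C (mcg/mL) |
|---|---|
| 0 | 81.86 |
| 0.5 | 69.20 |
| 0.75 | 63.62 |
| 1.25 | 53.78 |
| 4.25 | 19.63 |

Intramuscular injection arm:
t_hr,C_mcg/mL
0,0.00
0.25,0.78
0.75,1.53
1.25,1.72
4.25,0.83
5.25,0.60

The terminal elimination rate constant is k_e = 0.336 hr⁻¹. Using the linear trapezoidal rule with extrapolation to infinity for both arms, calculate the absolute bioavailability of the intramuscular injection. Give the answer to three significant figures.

Trapezoidal AUC_0→4.25 (IV):
  [0→0.5]: (81.86+69.20)/2 × 0.5 = 37.765
  [0.5→0.75]: (69.20+63.62)/2 × 0.25 = 16.6025
  [0.75→1.25]: (63.62+53.78)/2 × 0.5 = 29.35
  [1.25→4.25]: (53.78+19.63)/2 × 3 = 110.115
  Sum = 193.8325 mcg/mL·hr
IV tail: 19.63/0.336 = 58.423; AUC_iv,0→∞ = 193.8325 + 58.423 = 252.2555 mcg/mL·hr
Trapezoidal AUC_0→5.25 (intramuscular injection):
  [0→0.25]: (0.00+0.78)/2 × 0.25 = 0.0975
  [0.25→0.75]: (0.78+1.53)/2 × 0.5 = 0.5775
  [0.75→1.25]: (1.53+1.72)/2 × 0.5 = 0.8125
  [1.25→4.25]: (1.72+0.83)/2 × 3 = 3.825
  [4.25→5.25]: (0.83+0.60)/2 × 1 = 0.715
  Sum = 6.0275 mcg/mL·hr
intramuscular injection tail: 0.60/0.336 = 1.786; AUC_ev,0→∞ = 6.0275 + 1.786 = 7.8135 mcg/mL·hr
F = (AUC_ev/D_ev)/(AUC_iv/D_iv) = (7.8135/10)/(252.2555/10) = 0.78135/25.22555 = 0.0310

F = 0.0310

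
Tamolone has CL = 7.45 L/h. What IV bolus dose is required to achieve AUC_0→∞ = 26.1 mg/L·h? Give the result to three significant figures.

Dose = 194 mg

Dose_iv = CL × AUC_0→∞
     = 7.45 × 26.1 = 194.445 mg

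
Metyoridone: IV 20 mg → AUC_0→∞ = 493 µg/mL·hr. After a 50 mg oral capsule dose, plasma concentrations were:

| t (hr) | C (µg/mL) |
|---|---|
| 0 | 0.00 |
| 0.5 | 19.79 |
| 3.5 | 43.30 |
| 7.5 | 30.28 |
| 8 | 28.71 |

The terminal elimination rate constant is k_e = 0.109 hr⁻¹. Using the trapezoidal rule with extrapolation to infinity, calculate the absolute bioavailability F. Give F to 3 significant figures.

F = 0.426

Trapezoidal AUC_0→8 (oral capsule):
  [0→0.5]: (0.00+19.79)/2 × 0.5 = 4.9475
  [0.5→3.5]: (19.79+43.30)/2 × 3 = 94.635
  [3.5→7.5]: (43.30+30.28)/2 × 4 = 147.16
  [7.5→8]: (30.28+28.71)/2 × 0.5 = 14.7475
  Sum = 261.49 µg/mL·hr
Tail: C_last/k_e = 28.71/0.109 = 263.394
AUC_0→∞ (oral capsule) = 261.49 + 263.394 = 524.884 µg/mL·hr
F = (AUC_ev/D_ev)/(AUC_iv/D_iv) = (524.884/50)/(493/20) = 10.49768/24.65 = 0.4259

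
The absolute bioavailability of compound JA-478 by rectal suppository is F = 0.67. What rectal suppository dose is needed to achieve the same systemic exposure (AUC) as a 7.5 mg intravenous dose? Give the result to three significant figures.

For equal systemic exposure: F × D_ev = D_iv
D_ev = D_iv / F = 7.5 / 0.67 = 11.194 mg

D_rectal = 11.2 mg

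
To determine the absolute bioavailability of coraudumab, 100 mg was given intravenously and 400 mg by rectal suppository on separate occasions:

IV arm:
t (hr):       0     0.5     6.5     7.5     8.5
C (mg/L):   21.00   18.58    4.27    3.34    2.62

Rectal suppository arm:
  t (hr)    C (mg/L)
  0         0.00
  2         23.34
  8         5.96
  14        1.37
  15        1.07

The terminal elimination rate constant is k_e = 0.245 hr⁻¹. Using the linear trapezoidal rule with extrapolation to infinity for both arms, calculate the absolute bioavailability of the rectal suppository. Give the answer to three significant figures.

Trapezoidal AUC_0→8.5 (IV):
  [0→0.5]: (21.00+18.58)/2 × 0.5 = 9.895
  [0.5→6.5]: (18.58+4.27)/2 × 6 = 68.55
  [6.5→7.5]: (4.27+3.34)/2 × 1 = 3.805
  [7.5→8.5]: (3.34+2.62)/2 × 1 = 2.98
  Sum = 85.23 mg/L·hr
IV tail: 2.62/0.245 = 10.694; AUC_iv,0→∞ = 85.23 + 10.694 = 95.924 mg/L·hr
Trapezoidal AUC_0→15 (rectal suppository):
  [0→2]: (0.00+23.34)/2 × 2 = 23.34
  [2→8]: (23.34+5.96)/2 × 6 = 87.9
  [8→14]: (5.96+1.37)/2 × 6 = 21.99
  [14→15]: (1.37+1.07)/2 × 1 = 1.22
  Sum = 134.45 mg/L·hr
rectal suppository tail: 1.07/0.245 = 4.367; AUC_ev,0→∞ = 134.45 + 4.367 = 138.817 mg/L·hr
F = (AUC_ev/D_ev)/(AUC_iv/D_iv) = (138.817/400)/(95.924/100) = 0.3470425/0.95924 = 0.3618

F = 0.362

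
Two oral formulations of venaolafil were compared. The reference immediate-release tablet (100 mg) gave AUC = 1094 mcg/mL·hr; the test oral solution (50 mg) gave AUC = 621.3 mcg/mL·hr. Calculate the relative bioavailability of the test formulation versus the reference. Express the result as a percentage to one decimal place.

F_rel = (AUC_test/D_test) / (AUC_ref/D_ref)
      = (621.3/50) / (1094/100)
      = 12.426 / 10.94 = 1.1358 = 113.58%

F_rel = 113.6%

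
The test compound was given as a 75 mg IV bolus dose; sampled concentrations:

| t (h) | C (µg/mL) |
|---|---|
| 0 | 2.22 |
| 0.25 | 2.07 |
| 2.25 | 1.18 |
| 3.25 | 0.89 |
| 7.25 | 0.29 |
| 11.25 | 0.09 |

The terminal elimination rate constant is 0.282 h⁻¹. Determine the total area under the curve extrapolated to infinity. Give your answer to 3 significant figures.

AUC = 8.26 µg/mL·h

Trapezoidal AUC_0→11.25:
  [0→0.25]: (2.22+2.07)/2 × 0.25 = 0.53625
  [0.25→2.25]: (2.07+1.18)/2 × 2 = 3.25
  [2.25→3.25]: (1.18+0.89)/2 × 1 = 1.035
  [3.25→7.25]: (0.89+0.29)/2 × 4 = 2.36
  [7.25→11.25]: (0.29+0.09)/2 × 4 = 0.76
  Sum = 7.94125 µg/mL·h
Extrapolated tail: C_last / k_e = 0.09 / 0.282 = 0.319
AUC_0→∞ = 7.94125 + 0.319 = 8.26025 µg/mL·h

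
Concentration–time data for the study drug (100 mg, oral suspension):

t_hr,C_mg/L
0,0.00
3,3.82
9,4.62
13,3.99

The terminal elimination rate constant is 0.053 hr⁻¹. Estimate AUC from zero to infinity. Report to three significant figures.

Trapezoidal AUC_0→13:
  [0→3]: (0.00+3.82)/2 × 3 = 5.73
  [3→9]: (3.82+4.62)/2 × 6 = 25.32
  [9→13]: (4.62+3.99)/2 × 4 = 17.22
  Sum = 48.27 mg/L·hr
Extrapolated tail: C_last / k_e = 3.99 / 0.053 = 75.283
AUC_0→∞ = 48.27 + 75.283 = 123.553 mg/L·hr

AUC = 124 mg/L·hr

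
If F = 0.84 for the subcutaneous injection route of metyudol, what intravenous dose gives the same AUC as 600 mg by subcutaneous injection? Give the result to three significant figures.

D_iv = 504 mg

Systemic exposure from an extravascular dose = F × D_ev, so the equivalent IV dose is F × D_ev.
D_iv = F × D_ev = 0.84 × 600 = 504 mg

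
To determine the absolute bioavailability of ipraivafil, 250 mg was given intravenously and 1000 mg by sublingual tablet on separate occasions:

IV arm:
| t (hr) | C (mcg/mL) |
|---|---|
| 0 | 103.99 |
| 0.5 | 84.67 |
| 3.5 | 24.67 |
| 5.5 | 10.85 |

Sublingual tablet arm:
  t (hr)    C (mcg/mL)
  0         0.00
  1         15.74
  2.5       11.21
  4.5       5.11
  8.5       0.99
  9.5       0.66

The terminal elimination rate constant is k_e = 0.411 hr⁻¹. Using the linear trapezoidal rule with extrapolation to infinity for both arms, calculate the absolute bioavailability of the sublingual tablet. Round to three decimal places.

F = 0.054

Trapezoidal AUC_0→5.5 (IV):
  [0→0.5]: (103.99+84.67)/2 × 0.5 = 47.165
  [0.5→3.5]: (84.67+24.67)/2 × 3 = 164.01
  [3.5→5.5]: (24.67+10.85)/2 × 2 = 35.52
  Sum = 246.695 mcg/mL·hr
IV tail: 10.85/0.411 = 26.399; AUC_iv,0→∞ = 246.695 + 26.399 = 273.094 mcg/mL·hr
Trapezoidal AUC_0→9.5 (sublingual tablet):
  [0→1]: (0.00+15.74)/2 × 1 = 7.87
  [1→2.5]: (15.74+11.21)/2 × 1.5 = 20.2125
  [2.5→4.5]: (11.21+5.11)/2 × 2 = 16.32
  [4.5→8.5]: (5.11+0.99)/2 × 4 = 12.2
  [8.5→9.5]: (0.99+0.66)/2 × 1 = 0.825
  Sum = 57.4275 mcg/mL·hr
sublingual tablet tail: 0.66/0.411 = 1.606; AUC_ev,0→∞ = 57.4275 + 1.606 = 59.0335 mcg/mL·hr
F = (AUC_ev/D_ev)/(AUC_iv/D_iv) = (59.0335/1000)/(273.094/250) = 0.0590335/1.092376 = 0.0540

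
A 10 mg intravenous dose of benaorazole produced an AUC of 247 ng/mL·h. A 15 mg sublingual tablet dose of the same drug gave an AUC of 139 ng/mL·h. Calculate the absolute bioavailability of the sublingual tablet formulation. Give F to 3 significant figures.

F = 0.375

F = (AUC_ev / D_ev) / (AUC_iv / D_iv)
  = (139/15) / (247/10)
  = 9.26667 / 24.7 = 0.3752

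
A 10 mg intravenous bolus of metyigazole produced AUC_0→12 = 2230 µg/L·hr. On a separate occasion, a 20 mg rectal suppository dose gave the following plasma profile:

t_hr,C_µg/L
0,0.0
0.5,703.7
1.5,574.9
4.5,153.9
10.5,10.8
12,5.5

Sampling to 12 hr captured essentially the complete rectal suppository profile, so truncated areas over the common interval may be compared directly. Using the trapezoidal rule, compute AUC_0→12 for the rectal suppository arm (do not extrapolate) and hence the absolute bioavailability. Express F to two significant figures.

F = 0.54

Trapezoidal AUC_0→12 (rectal suppository):
  [0→0.5]: (0.0+703.7)/2 × 0.5 = 175.925
  [0.5→1.5]: (703.7+574.9)/2 × 1 = 639.3
  [1.5→4.5]: (574.9+153.9)/2 × 3 = 1093.2
  [4.5→10.5]: (153.9+10.8)/2 × 6 = 494.1
  [10.5→12]: (10.8+5.5)/2 × 1.5 = 12.225
  Sum = 2414.75 µg/L·hr
F = (AUC_ev/D_ev)/(AUC_iv/D_iv) = (2414.75/20)/(2230/10) = 120.7375/223 = 0.5414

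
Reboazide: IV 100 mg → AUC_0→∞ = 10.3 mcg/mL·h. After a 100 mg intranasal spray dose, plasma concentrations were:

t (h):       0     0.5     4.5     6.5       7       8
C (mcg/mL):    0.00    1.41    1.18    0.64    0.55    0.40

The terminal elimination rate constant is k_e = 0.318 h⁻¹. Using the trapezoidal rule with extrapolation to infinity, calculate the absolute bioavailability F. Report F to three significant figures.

F = 0.911

Trapezoidal AUC_0→8 (intranasal spray):
  [0→0.5]: (0.00+1.41)/2 × 0.5 = 0.3525
  [0.5→4.5]: (1.41+1.18)/2 × 4 = 5.18
  [4.5→6.5]: (1.18+0.64)/2 × 2 = 1.82
  [6.5→7]: (0.64+0.55)/2 × 0.5 = 0.2975
  [7→8]: (0.55+0.40)/2 × 1 = 0.475
  Sum = 8.125 mcg/mL·h
Tail: C_last/k_e = 0.40/0.318 = 1.258
AUC_0→∞ (intranasal spray) = 8.125 + 1.258 = 9.383 mcg/mL·h
F = (AUC_ev/D_ev)/(AUC_iv/D_iv) = (9.383/100)/(10.3/100) = 0.09383/0.103 = 0.9110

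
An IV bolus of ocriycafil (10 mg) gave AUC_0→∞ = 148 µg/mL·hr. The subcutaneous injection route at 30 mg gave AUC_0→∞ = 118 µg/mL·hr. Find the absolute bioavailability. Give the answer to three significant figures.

F = (AUC_ev / D_ev) / (AUC_iv / D_iv)
  = (118/30) / (148/10)
  = 3.93333 / 14.8 = 0.2658

F = 0.266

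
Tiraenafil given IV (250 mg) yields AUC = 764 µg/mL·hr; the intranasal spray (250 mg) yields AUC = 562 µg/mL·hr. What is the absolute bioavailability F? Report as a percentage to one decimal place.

F = 73.6%

F = (AUC_ev / D_ev) / (AUC_iv / D_iv)
  = (562/250) / (764/250)
  = 2.248 / 3.056 = 0.7356
  = 73.56%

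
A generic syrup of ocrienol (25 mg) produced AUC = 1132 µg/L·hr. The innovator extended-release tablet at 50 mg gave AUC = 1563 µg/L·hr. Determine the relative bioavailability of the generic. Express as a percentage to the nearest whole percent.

F_rel = 145%

F_rel = (AUC_test/D_test) / (AUC_ref/D_ref)
      = (1132/25) / (1563/50)
      = 45.28 / 31.26 = 1.4485 = 144.85%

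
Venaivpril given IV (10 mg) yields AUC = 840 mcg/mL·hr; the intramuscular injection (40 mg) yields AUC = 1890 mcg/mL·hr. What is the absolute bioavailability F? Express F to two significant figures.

F = 0.56

F = (AUC_ev / D_ev) / (AUC_iv / D_iv)
  = (1890/40) / (840/10)
  = 47.25 / 84 = 0.5625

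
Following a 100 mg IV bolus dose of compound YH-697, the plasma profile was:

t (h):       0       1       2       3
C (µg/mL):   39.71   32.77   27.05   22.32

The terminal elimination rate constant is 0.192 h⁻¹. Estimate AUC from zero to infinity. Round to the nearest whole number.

Trapezoidal AUC_0→3:
  [0→1]: (39.71+32.77)/2 × 1 = 36.24
  [1→2]: (32.77+27.05)/2 × 1 = 29.91
  [2→3]: (27.05+22.32)/2 × 1 = 24.685
  Sum = 90.835 µg/mL·h
Extrapolated tail: C_last / k_e = 22.32 / 0.192 = 116.250
AUC_0→∞ = 90.835 + 116.250 = 207.085 µg/mL·h

AUC = 207 µg/mL·h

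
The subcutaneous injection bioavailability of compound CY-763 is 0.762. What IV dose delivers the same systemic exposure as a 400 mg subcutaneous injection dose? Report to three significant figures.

Systemic exposure from an extravascular dose = F × D_ev, so the equivalent IV dose is F × D_ev.
D_iv = F × D_ev = 0.762 × 400 = 304.8 mg

D_iv = 305 mg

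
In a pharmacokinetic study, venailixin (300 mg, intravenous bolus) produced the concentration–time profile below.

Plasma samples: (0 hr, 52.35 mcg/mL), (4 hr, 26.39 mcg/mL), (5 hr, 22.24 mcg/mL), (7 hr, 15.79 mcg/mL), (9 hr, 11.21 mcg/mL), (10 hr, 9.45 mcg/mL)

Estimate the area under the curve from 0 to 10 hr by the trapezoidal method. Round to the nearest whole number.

AUC = 257 mcg/mL·hr

Trapezoidal AUC_0→10:
  [0→4]: (52.35+26.39)/2 × 4 = 157.48
  [4→5]: (26.39+22.24)/2 × 1 = 24.315
  [5→7]: (22.24+15.79)/2 × 2 = 38.03
  [7→9]: (15.79+11.21)/2 × 2 = 27.0
  [9→10]: (11.21+9.45)/2 × 1 = 10.33
  Sum = 257.155 mcg/mL·hr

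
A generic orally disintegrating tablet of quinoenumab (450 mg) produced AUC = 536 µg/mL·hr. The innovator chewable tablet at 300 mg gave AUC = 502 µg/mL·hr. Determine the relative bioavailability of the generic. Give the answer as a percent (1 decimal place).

F_rel = (AUC_test/D_test) / (AUC_ref/D_ref)
      = (536/450) / (502/300)
      = 1.19111 / 1.67333 = 0.7118 = 71.18%

F_rel = 71.2%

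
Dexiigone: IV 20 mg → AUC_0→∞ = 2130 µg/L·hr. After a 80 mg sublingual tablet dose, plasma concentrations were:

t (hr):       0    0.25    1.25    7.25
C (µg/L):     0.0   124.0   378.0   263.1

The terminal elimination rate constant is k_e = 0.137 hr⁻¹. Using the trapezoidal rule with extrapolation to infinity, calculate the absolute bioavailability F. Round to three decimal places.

Trapezoidal AUC_0→7.25 (sublingual tablet):
  [0→0.25]: (0.0+124.0)/2 × 0.25 = 15.5
  [0.25→1.25]: (124.0+378.0)/2 × 1 = 251.0
  [1.25→7.25]: (378.0+263.1)/2 × 6 = 1923.3
  Sum = 2189.8 µg/L·hr
Tail: C_last/k_e = 263.1/0.137 = 1920.438
AUC_0→∞ (sublingual tablet) = 2189.8 + 1920.438 = 4110.238 µg/L·hr
F = (AUC_ev/D_ev)/(AUC_iv/D_iv) = (4110.238/80)/(2130/20) = 51.377975/106.5 = 0.4824

F = 0.482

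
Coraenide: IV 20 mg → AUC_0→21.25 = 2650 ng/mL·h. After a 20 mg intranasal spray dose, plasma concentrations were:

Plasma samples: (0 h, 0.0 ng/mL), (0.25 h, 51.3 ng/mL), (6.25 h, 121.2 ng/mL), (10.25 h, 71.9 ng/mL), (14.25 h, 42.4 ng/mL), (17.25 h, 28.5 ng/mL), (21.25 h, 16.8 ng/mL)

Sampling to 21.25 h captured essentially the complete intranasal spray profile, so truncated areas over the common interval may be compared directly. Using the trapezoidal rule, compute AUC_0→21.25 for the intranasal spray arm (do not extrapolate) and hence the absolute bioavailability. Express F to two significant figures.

F = 0.50

Trapezoidal AUC_0→21.25 (intranasal spray):
  [0→0.25]: (0.0+51.3)/2 × 0.25 = 6.4125
  [0.25→6.25]: (51.3+121.2)/2 × 6 = 517.5
  [6.25→10.25]: (121.2+71.9)/2 × 4 = 386.2
  [10.25→14.25]: (71.9+42.4)/2 × 4 = 228.6
  [14.25→17.25]: (42.4+28.5)/2 × 3 = 106.35
  [17.25→21.25]: (28.5+16.8)/2 × 4 = 90.6
  Sum = 1335.6625 ng/mL·h
F = (AUC_ev/D_ev)/(AUC_iv/D_iv) = (1335.6625/20)/(2650/20) = 66.783125/132.5 = 0.5040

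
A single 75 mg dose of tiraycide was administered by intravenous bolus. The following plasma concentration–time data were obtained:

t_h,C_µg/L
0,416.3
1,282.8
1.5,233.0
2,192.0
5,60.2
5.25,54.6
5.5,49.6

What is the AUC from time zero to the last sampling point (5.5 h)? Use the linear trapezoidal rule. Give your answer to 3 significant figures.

AUC = 990 µg/L·h

Trapezoidal AUC_0→5.5:
  [0→1]: (416.3+282.8)/2 × 1 = 349.55
  [1→1.5]: (282.8+233.0)/2 × 0.5 = 128.95
  [1.5→2]: (233.0+192.0)/2 × 0.5 = 106.25
  [2→5]: (192.0+60.2)/2 × 3 = 378.3
  [5→5.25]: (60.2+54.6)/2 × 0.25 = 14.35
  [5.25→5.5]: (54.6+49.6)/2 × 0.25 = 13.025
  Sum = 990.425 µg/L·h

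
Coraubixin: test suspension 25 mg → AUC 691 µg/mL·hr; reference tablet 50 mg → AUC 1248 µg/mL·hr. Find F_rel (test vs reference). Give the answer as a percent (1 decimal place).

F_rel = (AUC_test/D_test) / (AUC_ref/D_ref)
      = (691/25) / (1248/50)
      = 27.64 / 24.96 = 1.1074 = 110.74%

F_rel = 110.7%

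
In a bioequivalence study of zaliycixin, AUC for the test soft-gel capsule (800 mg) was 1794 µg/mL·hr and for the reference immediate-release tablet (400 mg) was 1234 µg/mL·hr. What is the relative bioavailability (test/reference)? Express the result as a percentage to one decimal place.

F_rel = 72.7%

F_rel = (AUC_test/D_test) / (AUC_ref/D_ref)
      = (1794/800) / (1234/400)
      = 2.2425 / 3.085 = 0.7269 = 72.69%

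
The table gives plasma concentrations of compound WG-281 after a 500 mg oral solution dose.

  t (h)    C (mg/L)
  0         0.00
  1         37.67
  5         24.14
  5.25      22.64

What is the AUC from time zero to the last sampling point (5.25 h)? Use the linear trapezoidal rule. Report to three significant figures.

Trapezoidal AUC_0→5.25:
  [0→1]: (0.00+37.67)/2 × 1 = 18.835
  [1→5]: (37.67+24.14)/2 × 4 = 123.62
  [5→5.25]: (24.14+22.64)/2 × 0.25 = 5.8475
  Sum = 148.3025 mg/L·h

AUC = 148 mg/L·h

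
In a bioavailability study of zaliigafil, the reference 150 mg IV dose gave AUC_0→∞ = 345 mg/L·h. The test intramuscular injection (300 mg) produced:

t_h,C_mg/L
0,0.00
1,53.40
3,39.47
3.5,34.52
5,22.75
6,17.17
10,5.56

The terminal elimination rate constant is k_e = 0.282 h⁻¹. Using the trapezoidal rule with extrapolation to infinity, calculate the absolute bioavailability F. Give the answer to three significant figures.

Trapezoidal AUC_0→10 (intramuscular injection):
  [0→1]: (0.00+53.40)/2 × 1 = 26.7
  [1→3]: (53.40+39.47)/2 × 2 = 92.87
  [3→3.5]: (39.47+34.52)/2 × 0.5 = 18.4975
  [3.5→5]: (34.52+22.75)/2 × 1.5 = 42.9525
  [5→6]: (22.75+17.17)/2 × 1 = 19.96
  [6→10]: (17.17+5.56)/2 × 4 = 45.46
  Sum = 246.44 mg/L·h
Tail: C_last/k_e = 5.56/0.282 = 19.716
AUC_0→∞ (intramuscular injection) = 246.44 + 19.716 = 266.156 mg/L·h
F = (AUC_ev/D_ev)/(AUC_iv/D_iv) = (266.156/300)/(345/150) = 0.887187/2.3 = 0.3857

F = 0.386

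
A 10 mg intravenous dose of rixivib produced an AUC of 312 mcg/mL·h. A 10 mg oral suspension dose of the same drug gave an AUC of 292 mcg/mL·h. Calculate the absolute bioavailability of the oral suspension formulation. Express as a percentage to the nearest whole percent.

F = 94%

F = (AUC_ev / D_ev) / (AUC_iv / D_iv)
  = (292/10) / (312/10)
  = 29.2 / 31.2 = 0.9359
  = 93.59%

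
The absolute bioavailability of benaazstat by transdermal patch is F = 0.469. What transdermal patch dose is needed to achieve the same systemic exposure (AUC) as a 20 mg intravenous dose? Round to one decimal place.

For equal systemic exposure: F × D_ev = D_iv
D_ev = D_iv / F = 20 / 0.469 = 42.6439 mg

D_transdermal = 42.6 mg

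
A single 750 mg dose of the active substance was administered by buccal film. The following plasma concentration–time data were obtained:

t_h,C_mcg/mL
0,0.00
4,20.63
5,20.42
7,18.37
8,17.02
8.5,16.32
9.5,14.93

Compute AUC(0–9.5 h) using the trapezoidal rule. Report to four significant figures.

AUC = 142.2 mcg/mL·h

Trapezoidal AUC_0→9.5:
  [0→4]: (0.00+20.63)/2 × 4 = 41.26
  [4→5]: (20.63+20.42)/2 × 1 = 20.525
  [5→7]: (20.42+18.37)/2 × 2 = 38.79
  [7→8]: (18.37+17.02)/2 × 1 = 17.695
  [8→8.5]: (17.02+16.32)/2 × 0.5 = 8.335
  [8.5→9.5]: (16.32+14.93)/2 × 1 = 15.625
  Sum = 142.23 mcg/mL·h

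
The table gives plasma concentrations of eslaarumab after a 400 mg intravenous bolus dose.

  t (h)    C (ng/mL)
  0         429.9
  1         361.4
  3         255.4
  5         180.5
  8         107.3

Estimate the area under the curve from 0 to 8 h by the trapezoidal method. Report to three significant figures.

Trapezoidal AUC_0→8:
  [0→1]: (429.9+361.4)/2 × 1 = 395.65
  [1→3]: (361.4+255.4)/2 × 2 = 616.8
  [3→5]: (255.4+180.5)/2 × 2 = 435.9
  [5→8]: (180.5+107.3)/2 × 3 = 431.7
  Sum = 1880.05 ng/mL·h

AUC = 1880 ng/mL·h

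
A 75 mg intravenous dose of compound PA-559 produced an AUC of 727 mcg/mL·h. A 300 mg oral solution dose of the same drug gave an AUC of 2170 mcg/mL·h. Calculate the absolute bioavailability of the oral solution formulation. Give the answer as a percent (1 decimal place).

F = 74.6%

F = (AUC_ev / D_ev) / (AUC_iv / D_iv)
  = (2170/300) / (727/75)
  = 7.23333 / 9.69333 = 0.7462
  = 74.62%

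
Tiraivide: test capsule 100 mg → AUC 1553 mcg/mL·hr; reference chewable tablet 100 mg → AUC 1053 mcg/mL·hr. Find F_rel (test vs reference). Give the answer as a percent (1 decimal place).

F_rel = (AUC_test/D_test) / (AUC_ref/D_ref)
      = (1553/100) / (1053/100)
      = 15.53 / 10.53 = 1.4748 = 147.48%

F_rel = 147.5%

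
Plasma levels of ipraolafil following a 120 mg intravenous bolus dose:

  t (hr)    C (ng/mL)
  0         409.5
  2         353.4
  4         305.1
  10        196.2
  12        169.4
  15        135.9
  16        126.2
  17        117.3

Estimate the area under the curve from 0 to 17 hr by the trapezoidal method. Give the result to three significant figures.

Trapezoidal AUC_0→17:
  [0→2]: (409.5+353.4)/2 × 2 = 762.9
  [2→4]: (353.4+305.1)/2 × 2 = 658.5
  [4→10]: (305.1+196.2)/2 × 6 = 1503.9
  [10→12]: (196.2+169.4)/2 × 2 = 365.6
  [12→15]: (169.4+135.9)/2 × 3 = 457.95
  [15→16]: (135.9+126.2)/2 × 1 = 131.05
  [16→17]: (126.2+117.3)/2 × 1 = 121.75
  Sum = 4001.65 ng/mL·hr

AUC = 4000 ng/mL·hr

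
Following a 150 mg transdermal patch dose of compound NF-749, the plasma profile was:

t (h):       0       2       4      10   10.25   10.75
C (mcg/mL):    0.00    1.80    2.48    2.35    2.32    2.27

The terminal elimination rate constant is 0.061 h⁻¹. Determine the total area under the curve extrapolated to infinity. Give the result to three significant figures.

AUC = 59.5 mcg/mL·h

Trapezoidal AUC_0→10.75:
  [0→2]: (0.00+1.80)/2 × 2 = 1.8
  [2→4]: (1.80+2.48)/2 × 2 = 4.28
  [4→10]: (2.48+2.35)/2 × 6 = 14.49
  [10→10.25]: (2.35+2.32)/2 × 0.25 = 0.58375
  [10.25→10.75]: (2.32+2.27)/2 × 0.5 = 1.1475
  Sum = 22.30125 mcg/mL·h
Extrapolated tail: C_last / k_e = 2.27 / 0.061 = 37.213
AUC_0→∞ = 22.30125 + 37.213 = 59.51425 mcg/mL·h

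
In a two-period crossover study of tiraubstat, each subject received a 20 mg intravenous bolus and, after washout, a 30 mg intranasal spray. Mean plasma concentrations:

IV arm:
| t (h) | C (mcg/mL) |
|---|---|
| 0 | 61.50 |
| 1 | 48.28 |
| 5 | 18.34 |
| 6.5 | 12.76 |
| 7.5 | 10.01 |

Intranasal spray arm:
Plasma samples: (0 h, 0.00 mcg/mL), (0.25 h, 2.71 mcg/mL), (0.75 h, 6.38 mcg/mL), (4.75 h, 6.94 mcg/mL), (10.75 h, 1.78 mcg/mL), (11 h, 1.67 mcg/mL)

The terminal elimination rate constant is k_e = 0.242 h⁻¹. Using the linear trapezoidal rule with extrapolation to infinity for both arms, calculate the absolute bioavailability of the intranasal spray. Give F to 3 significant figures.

F = 0.158

Trapezoidal AUC_0→7.5 (IV):
  [0→1]: (61.50+48.28)/2 × 1 = 54.89
  [1→5]: (48.28+18.34)/2 × 4 = 133.24
  [5→6.5]: (18.34+12.76)/2 × 1.5 = 23.325
  [6.5→7.5]: (12.76+10.01)/2 × 1 = 11.385
  Sum = 222.84 mcg/mL·h
IV tail: 10.01/0.242 = 41.364; AUC_iv,0→∞ = 222.84 + 41.364 = 264.204 mcg/mL·h
Trapezoidal AUC_0→11 (intranasal spray):
  [0→0.25]: (0.00+2.71)/2 × 0.25 = 0.33875
  [0.25→0.75]: (2.71+6.38)/2 × 0.5 = 2.2725
  [0.75→4.75]: (6.38+6.94)/2 × 4 = 26.64
  [4.75→10.75]: (6.94+1.78)/2 × 6 = 26.16
  [10.75→11]: (1.78+1.67)/2 × 0.25 = 0.43125
  Sum = 55.8425 mcg/mL·h
intranasal spray tail: 1.67/0.242 = 6.901; AUC_ev,0→∞ = 55.8425 + 6.901 = 62.7435 mcg/mL·h
F = (AUC_ev/D_ev)/(AUC_iv/D_iv) = (62.7435/30)/(264.204/20) = 2.09145/13.2102 = 0.1583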